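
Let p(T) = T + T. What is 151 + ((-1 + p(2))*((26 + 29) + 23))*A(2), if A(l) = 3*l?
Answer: 1555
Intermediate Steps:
p(T) = 2*T
151 + ((-1 + p(2))*((26 + 29) + 23))*A(2) = 151 + ((-1 + 2*2)*((26 + 29) + 23))*(3*2) = 151 + ((-1 + 4)*(55 + 23))*6 = 151 + (3*78)*6 = 151 + 234*6 = 151 + 1404 = 1555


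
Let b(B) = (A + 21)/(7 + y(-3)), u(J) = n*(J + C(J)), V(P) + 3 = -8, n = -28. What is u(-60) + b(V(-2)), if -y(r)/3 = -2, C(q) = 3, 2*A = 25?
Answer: 41563/26 ≈ 1598.6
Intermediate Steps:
A = 25/2 (A = (½)*25 = 25/2 ≈ 12.500)
y(r) = 6 (y(r) = -3*(-2) = 6)
V(P) = -11 (V(P) = -3 - 8 = -11)
u(J) = -84 - 28*J (u(J) = -28*(J + 3) = -28*(3 + J) = -84 - 28*J)
b(B) = 67/26 (b(B) = (25/2 + 21)/(7 + 6) = (67/2)/13 = (67/2)*(1/13) = 67/26)
u(-60) + b(V(-2)) = (-84 - 28*(-60)) + 67/26 = (-84 + 1680) + 67/26 = 1596 + 67/26 = 41563/26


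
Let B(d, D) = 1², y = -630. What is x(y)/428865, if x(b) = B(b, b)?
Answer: 1/428865 ≈ 2.3317e-6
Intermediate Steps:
B(d, D) = 1
x(b) = 1
x(y)/428865 = 1/428865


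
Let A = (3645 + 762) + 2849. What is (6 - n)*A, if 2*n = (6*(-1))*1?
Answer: 65304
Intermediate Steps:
n = -3 (n = ((6*(-1))*1)/2 = (-6*1)/2 = (½)*(-6) = -3)
A = 7256 (A = 4407 + 2849 = 7256)
(6 - n)*A = (6 - 1*(-3))*7256 = (6 + 3)*7256 = 9*7256 = 65304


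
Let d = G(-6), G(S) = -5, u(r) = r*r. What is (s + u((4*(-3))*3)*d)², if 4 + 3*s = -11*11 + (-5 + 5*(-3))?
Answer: 383572225/9 ≈ 4.2619e+7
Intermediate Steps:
u(r) = r²
d = -5
s = -145/3 (s = -4/3 + (-11*11 + (-5 + 5*(-3)))/3 = -4/3 + (-121 + (-5 - 15))/3 = -4/3 + (-121 - 20)/3 = -4/3 + (⅓)*(-141) = -4/3 - 47 = -145/3 ≈ -48.333)
(s + u((4*(-3))*3)*d)² = (-145/3 + ((4*(-3))*3)²*(-5))² = (-145/3 + (-12*3)²*(-5))² = (-145/3 + (-36)²*(-5))² = (-145/3 + 1296*(-5))² = (-145/3 - 6480)² = (-19585/3)² = 383572225/9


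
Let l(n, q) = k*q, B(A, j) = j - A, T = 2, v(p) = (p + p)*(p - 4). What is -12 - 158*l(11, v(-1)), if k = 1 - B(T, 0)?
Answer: -4752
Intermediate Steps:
v(p) = 2*p*(-4 + p) (v(p) = (2*p)*(-4 + p) = 2*p*(-4 + p))
k = 3 (k = 1 - (0 - 1*2) = 1 - (0 - 2) = 1 - 1*(-2) = 1 + 2 = 3)
l(n, q) = 3*q
-12 - 158*l(11, v(-1)) = -12 - 474*2*(-1)*(-4 - 1) = -12 - 474*2*(-1)*(-5) = -12 - 474*10 = -12 - 158*30 = -12 - 4740 = -4752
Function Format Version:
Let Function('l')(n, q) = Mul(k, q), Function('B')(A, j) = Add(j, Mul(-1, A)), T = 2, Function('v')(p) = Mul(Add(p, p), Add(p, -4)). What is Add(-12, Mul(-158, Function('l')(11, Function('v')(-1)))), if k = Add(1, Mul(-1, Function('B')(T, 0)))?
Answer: -4752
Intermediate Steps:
Function('v')(p) = Mul(2, p, Add(-4, p)) (Function('v')(p) = Mul(Mul(2, p), Add(-4, p)) = Mul(2, p, Add(-4, p)))
k = 3 (k = Add(1, Mul(-1, Add(0, Mul(-1, 2)))) = Add(1, Mul(-1, Add(0, -2))) = Add(1, Mul(-1, -2)) = Add(1, 2) = 3)
Function('l')(n, q) = Mul(3, q)
Add(-12, Mul(-158, Function('l')(11, Function('v')(-1)))) = Add(-12, Mul(-158, Mul(3, Mul(2, -1, Add(-4, -1))))) = Add(-12, Mul(-158, Mul(3, Mul(2, -1, -5)))) = Add(-12, Mul(-158, Mul(3, 10))) = Add(-12, Mul(-158, 30)) = Add(-12, -4740) = -4752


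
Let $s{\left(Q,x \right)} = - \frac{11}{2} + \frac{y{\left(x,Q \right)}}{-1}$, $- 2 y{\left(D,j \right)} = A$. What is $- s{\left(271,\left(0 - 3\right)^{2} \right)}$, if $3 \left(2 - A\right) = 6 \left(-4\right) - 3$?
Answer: $0$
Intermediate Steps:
$A = 11$ ($A = 2 - \frac{6 \left(-4\right) - 3}{3} = 2 - \frac{-24 - 3}{3} = 2 - -9 = 2 + 9 = 11$)
$y{\left(D,j \right)} = - \frac{11}{2}$ ($y{\left(D,j \right)} = \left(- \frac{1}{2}\right) 11 = - \frac{11}{2}$)
$s{\left(Q,x \right)} = 0$ ($s{\left(Q,x \right)} = - \frac{11}{2} - \frac{11}{2 \left(-1\right)} = \left(-11\right) \frac{1}{2} - - \frac{11}{2} = - \frac{11}{2} + \frac{11}{2} = 0$)
$- s{\left(271,\left(0 - 3\right)^{2} \right)} = \left(-1\right) 0 = 0$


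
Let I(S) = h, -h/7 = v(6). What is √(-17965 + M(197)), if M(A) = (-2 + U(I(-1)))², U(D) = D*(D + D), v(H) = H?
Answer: √12414711 ≈ 3523.5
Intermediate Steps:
h = -42 (h = -7*6 = -42)
I(S) = -42
U(D) = 2*D² (U(D) = D*(2*D) = 2*D²)
M(A) = 12432676 (M(A) = (-2 + 2*(-42)²)² = (-2 + 2*1764)² = (-2 + 3528)² = 3526² = 12432676)
√(-17965 + M(197)) = √(-17965 + 12432676) = √12414711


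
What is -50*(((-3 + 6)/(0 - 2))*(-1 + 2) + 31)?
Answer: -1475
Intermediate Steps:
-50*(((-3 + 6)/(0 - 2))*(-1 + 2) + 31) = -50*((3/(-2))*1 + 31) = -50*((3*(-1/2))*1 + 31) = -50*(-3/2*1 + 31) = -50*(-3/2 + 31) = -50*59/2 = -1475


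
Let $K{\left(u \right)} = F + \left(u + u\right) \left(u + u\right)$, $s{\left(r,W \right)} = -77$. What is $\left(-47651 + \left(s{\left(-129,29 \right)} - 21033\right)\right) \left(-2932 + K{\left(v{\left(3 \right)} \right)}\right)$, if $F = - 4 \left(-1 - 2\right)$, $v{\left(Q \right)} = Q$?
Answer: $198306724$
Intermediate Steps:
$F = 12$ ($F = \left(-4\right) \left(-3\right) = 12$)
$K{\left(u \right)} = 12 + 4 u^{2}$ ($K{\left(u \right)} = 12 + \left(u + u\right) \left(u + u\right) = 12 + 2 u 2 u = 12 + 4 u^{2}$)
$\left(-47651 + \left(s{\left(-129,29 \right)} - 21033\right)\right) \left(-2932 + K{\left(v{\left(3 \right)} \right)}\right) = \left(-47651 - 21110\right) \left(-2932 + \left(12 + 4 \cdot 3^{2}\right)\right) = \left(-47651 - 21110\right) \left(-2932 + \left(12 + 4 \cdot 9\right)\right) = \left(-47651 - 21110\right) \left(-2932 + \left(12 + 36\right)\right) = - 68761 \left(-2932 + 48\right) = \left(-68761\right) \left(-2884\right) = 198306724$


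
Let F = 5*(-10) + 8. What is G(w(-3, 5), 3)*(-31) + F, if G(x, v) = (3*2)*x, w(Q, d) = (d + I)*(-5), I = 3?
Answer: 7398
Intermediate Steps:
w(Q, d) = -15 - 5*d (w(Q, d) = (d + 3)*(-5) = (3 + d)*(-5) = -15 - 5*d)
F = -42 (F = -50 + 8 = -42)
G(x, v) = 6*x
G(w(-3, 5), 3)*(-31) + F = (6*(-15 - 5*5))*(-31) - 42 = (6*(-15 - 25))*(-31) - 42 = (6*(-40))*(-31) - 42 = -240*(-31) - 42 = 7440 - 42 = 7398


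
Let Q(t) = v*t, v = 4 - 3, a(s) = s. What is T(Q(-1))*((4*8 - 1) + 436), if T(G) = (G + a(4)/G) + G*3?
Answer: -3736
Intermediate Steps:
v = 1
Q(t) = t (Q(t) = 1*t = t)
T(G) = 4*G + 4/G (T(G) = (G + 4/G) + G*3 = (G + 4/G) + 3*G = 4*G + 4/G)
T(Q(-1))*((4*8 - 1) + 436) = (4*(-1) + 4/(-1))*((4*8 - 1) + 436) = (-4 + 4*(-1))*((32 - 1) + 436) = (-4 - 4)*(31 + 436) = -8*467 = -3736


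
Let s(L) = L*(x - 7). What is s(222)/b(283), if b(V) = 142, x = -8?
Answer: -1665/71 ≈ -23.451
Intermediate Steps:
s(L) = -15*L (s(L) = L*(-8 - 7) = L*(-15) = -15*L)
s(222)/b(283) = -15*222/142 = -3330*1/142 = -1665/71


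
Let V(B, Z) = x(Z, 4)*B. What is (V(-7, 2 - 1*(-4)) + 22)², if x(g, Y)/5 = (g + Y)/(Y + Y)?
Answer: 7569/16 ≈ 473.06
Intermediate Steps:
x(g, Y) = 5*(Y + g)/(2*Y) (x(g, Y) = 5*((g + Y)/(Y + Y)) = 5*((Y + g)/((2*Y))) = 5*((Y + g)*(1/(2*Y))) = 5*((Y + g)/(2*Y)) = 5*(Y + g)/(2*Y))
V(B, Z) = B*(5/2 + 5*Z/8) (V(B, Z) = ((5/2)*(4 + Z)/4)*B = ((5/2)*(¼)*(4 + Z))*B = (5/2 + 5*Z/8)*B = B*(5/2 + 5*Z/8))
(V(-7, 2 - 1*(-4)) + 22)² = ((5/8)*(-7)*(4 + (2 - 1*(-4))) + 22)² = ((5/8)*(-7)*(4 + (2 + 4)) + 22)² = ((5/8)*(-7)*(4 + 6) + 22)² = ((5/8)*(-7)*10 + 22)² = (-175/4 + 22)² = (-87/4)² = 7569/16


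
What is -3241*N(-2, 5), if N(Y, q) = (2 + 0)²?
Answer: -12964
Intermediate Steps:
N(Y, q) = 4 (N(Y, q) = 2² = 4)
-3241*N(-2, 5) = -3241*4 = -12964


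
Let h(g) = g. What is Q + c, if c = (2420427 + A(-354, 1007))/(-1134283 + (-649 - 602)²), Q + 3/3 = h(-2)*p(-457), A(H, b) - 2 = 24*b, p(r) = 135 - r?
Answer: -507956233/430718 ≈ -1179.3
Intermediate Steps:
A(H, b) = 2 + 24*b
Q = -1185 (Q = -1 - 2*(135 - 1*(-457)) = -1 - 2*(135 + 457) = -1 - 2*592 = -1 - 1184 = -1185)
c = 2444597/430718 (c = (2420427 + (2 + 24*1007))/(-1134283 + (-649 - 602)²) = (2420427 + (2 + 24168))/(-1134283 + (-1251)²) = (2420427 + 24170)/(-1134283 + 1565001) = 2444597/430718 ≈ 5.6756)
Q + c = -1185 + 2444597/430718 = -507956233/430718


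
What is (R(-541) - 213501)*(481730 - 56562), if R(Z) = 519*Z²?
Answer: 64492857223584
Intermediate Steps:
(R(-541) - 213501)*(481730 - 56562) = (519*(-541)² - 213501)*(481730 - 56562) = (519*292681 - 213501)*425168 = (151901439 - 213501)*425168 = 151687938*425168 = 64492857223584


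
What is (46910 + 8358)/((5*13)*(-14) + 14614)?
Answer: 13817/3426 ≈ 4.0330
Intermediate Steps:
(46910 + 8358)/((5*13)*(-14) + 14614) = 55268/(65*(-14) + 14614) = 55268/(-910 + 14614) = 55268/13704 = 55268*(1/13704) = 13817/3426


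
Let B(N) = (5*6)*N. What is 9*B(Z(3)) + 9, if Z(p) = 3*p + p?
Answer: 3249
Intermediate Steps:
Z(p) = 4*p
B(N) = 30*N
9*B(Z(3)) + 9 = 9*(30*(4*3)) + 9 = 9*(30*12) + 9 = 9*360 + 9 = 3240 + 9 = 3249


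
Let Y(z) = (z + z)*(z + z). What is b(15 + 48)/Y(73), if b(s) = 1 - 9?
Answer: -2/5329 ≈ -0.00037530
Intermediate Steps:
b(s) = -8
Y(z) = 4*z**2 (Y(z) = (2*z)*(2*z) = 4*z**2)
b(15 + 48)/Y(73) = -8/(4*73**2) = -8/(4*5329) = -8/21316 = -8*1/21316 = -2/5329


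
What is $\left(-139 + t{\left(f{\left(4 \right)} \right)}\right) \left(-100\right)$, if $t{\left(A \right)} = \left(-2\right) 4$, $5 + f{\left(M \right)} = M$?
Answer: $14700$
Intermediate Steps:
$f{\left(M \right)} = -5 + M$
$t{\left(A \right)} = -8$
$\left(-139 + t{\left(f{\left(4 \right)} \right)}\right) \left(-100\right) = \left(-139 - 8\right) \left(-100\right) = \left(-147\right) \left(-100\right) = 14700$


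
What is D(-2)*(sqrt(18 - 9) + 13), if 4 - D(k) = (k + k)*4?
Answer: 320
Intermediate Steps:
D(k) = 4 - 8*k (D(k) = 4 - (k + k)*4 = 4 - 2*k*4 = 4 - 8*k)
D(-2)*(sqrt(18 - 9) + 13) = (4 - 8*(-2))*(sqrt(18 - 9) + 13) = (4 + 16)*(sqrt(9) + 13) = 20*(3 + 13) = 20*16 = 320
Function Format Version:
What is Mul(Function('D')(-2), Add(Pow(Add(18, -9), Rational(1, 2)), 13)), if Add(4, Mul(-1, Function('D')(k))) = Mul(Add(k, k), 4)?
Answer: 320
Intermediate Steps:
Function('D')(k) = Add(4, Mul(-8, k)) (Function('D')(k) = Add(4, Mul(-1, Mul(Add(k, k), 4))) = Add(4, Mul(-1, Mul(Mul(2, k), 4))) = Add(4, Mul(-1, Mul(8, k))) = Add(4, Mul(-8, k)))
Mul(Function('D')(-2), Add(Pow(Add(18, -9), Rational(1, 2)), 13)) = Mul(Add(4, Mul(-8, -2)), Add(Pow(Add(18, -9), Rational(1, 2)), 13)) = Mul(Add(4, 16), Add(Pow(9, Rational(1, 2)), 13)) = Mul(20, Add(3, 13)) = Mul(20, 16) = 320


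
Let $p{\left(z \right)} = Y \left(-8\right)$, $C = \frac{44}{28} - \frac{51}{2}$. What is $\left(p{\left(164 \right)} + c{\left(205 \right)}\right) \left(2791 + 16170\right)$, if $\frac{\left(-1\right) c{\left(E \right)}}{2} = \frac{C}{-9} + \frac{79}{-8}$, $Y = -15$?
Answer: $\frac{642341797}{252} \approx 2.549 \cdot 10^{6}$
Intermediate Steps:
$C = - \frac{335}{14}$ ($C = 44 \cdot \frac{1}{28} - \frac{51}{2} = \frac{11}{7} - \frac{51}{2} = - \frac{335}{14} \approx -23.929$)
$p{\left(z \right)} = 120$ ($p{\left(z \right)} = \left(-15\right) \left(-8\right) = 120$)
$c{\left(E \right)} = \frac{3637}{252}$ ($c{\left(E \right)} = - 2 \left(- \frac{335}{14 \left(-9\right)} + \frac{79}{-8}\right) = - 2 \left(\left(- \frac{335}{14}\right) \left(- \frac{1}{9}\right) + 79 \left(- \frac{1}{8}\right)\right) = - 2 \left(\frac{335}{126} - \frac{79}{8}\right) = \left(-2\right) \left(- \frac{3637}{504}\right) = \frac{3637}{252}$)
$\left(p{\left(164 \right)} + c{\left(205 \right)}\right) \left(2791 + 16170\right) = \left(120 + \frac{3637}{252}\right) \left(2791 + 16170\right) = \frac{33877}{252} \cdot 18961 = \frac{642341797}{252}$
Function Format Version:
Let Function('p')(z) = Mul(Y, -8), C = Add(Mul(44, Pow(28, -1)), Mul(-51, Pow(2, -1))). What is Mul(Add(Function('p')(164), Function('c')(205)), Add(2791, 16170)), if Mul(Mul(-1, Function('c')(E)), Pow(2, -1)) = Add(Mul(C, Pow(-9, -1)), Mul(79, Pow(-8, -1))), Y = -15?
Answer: Rational(642341797, 252) ≈ 2.5490e+6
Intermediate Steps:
C = Rational(-335, 14) (C = Add(Mul(44, Rational(1, 28)), Mul(-51, Rational(1, 2))) = Add(Rational(11, 7), Rational(-51, 2)) = Rational(-335, 14) ≈ -23.929)
Function('p')(z) = 120 (Function('p')(z) = Mul(-15, -8) = 120)
Function('c')(E) = Rational(3637, 252) (Function('c')(E) = Mul(-2, Add(Mul(Rational(-335, 14), Pow(-9, -1)), Mul(79, Pow(-8, -1)))) = Mul(-2, Add(Mul(Rational(-335, 14), Rational(-1, 9)), Mul(79, Rational(-1, 8)))) = Mul(-2, Add(Rational(335, 126), Rational(-79, 8))) = Mul(-2, Rational(-3637, 504)) = Rational(3637, 252))
Mul(Add(Function('p')(164), Function('c')(205)), Add(2791, 16170)) = Mul(Add(120, Rational(3637, 252)), Add(2791, 16170)) = Mul(Rational(33877, 252), 18961) = Rational(642341797, 252)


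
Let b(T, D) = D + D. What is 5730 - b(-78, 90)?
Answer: 5550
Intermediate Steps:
b(T, D) = 2*D
5730 - b(-78, 90) = 5730 - 2*90 = 5730 - 1*180 = 5730 - 180 = 5550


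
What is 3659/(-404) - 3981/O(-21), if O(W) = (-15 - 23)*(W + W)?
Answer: -310337/26866 ≈ -11.551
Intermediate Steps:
O(W) = -76*W
3659/(-404) - 3981/O(-21) = 3659/(-404) - 3981/((-76*(-21))) = 3659*(-1/404) - 3981/1596 = -3659/404 - 3981*1/1596 = -3659/404 - 1327/532 = -310337/26866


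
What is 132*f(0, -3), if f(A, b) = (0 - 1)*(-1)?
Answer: 132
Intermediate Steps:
f(A, b) = 1 (f(A, b) = -1*(-1) = 1)
132*f(0, -3) = 132*1 = 132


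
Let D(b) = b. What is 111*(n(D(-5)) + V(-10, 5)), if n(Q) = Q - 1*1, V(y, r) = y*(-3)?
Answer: 2664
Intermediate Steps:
V(y, r) = -3*y
n(Q) = -1 + Q (n(Q) = Q - 1 = -1 + Q)
111*(n(D(-5)) + V(-10, 5)) = 111*((-1 - 5) - 3*(-10)) = 111*(-6 + 30) = 111*24 = 2664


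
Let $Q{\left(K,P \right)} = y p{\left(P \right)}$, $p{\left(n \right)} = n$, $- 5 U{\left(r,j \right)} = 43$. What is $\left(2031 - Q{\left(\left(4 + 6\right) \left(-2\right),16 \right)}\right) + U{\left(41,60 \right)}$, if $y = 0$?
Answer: $\frac{10112}{5} \approx 2022.4$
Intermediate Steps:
$U{\left(r,j \right)} = - \frac{43}{5}$ ($U{\left(r,j \right)} = \left(- \frac{1}{5}\right) 43 = - \frac{43}{5}$)
$Q{\left(K,P \right)} = 0$ ($Q{\left(K,P \right)} = 0 P = 0$)
$\left(2031 - Q{\left(\left(4 + 6\right) \left(-2\right),16 \right)}\right) + U{\left(41,60 \right)} = \left(2031 - 0\right) - \frac{43}{5} = \left(2031 + 0\right) - \frac{43}{5} = 2031 - \frac{43}{5} = \frac{10112}{5}$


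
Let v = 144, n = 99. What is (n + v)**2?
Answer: 59049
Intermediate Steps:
(n + v)**2 = (99 + 144)**2 = 243**2 = 59049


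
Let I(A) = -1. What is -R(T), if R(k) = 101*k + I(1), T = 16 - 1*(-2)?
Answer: -1817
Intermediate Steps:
T = 18 (T = 16 + 2 = 18)
R(k) = -1 + 101*k (R(k) = 101*k - 1 = -1 + 101*k)
-R(T) = -(-1 + 101*18) = -(-1 + 1818) = -1*1817 = -1817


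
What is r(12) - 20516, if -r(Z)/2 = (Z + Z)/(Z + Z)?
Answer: -20518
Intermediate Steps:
r(Z) = -2 (r(Z) = -2*(Z + Z)/(Z + Z) = -2*2*Z/(2*Z) = -2*2*Z*1/(2*Z) = -2*1 = -2)
r(12) - 20516 = -2 - 20516 = -20518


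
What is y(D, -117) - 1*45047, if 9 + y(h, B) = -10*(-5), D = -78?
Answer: -45006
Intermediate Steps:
y(h, B) = 41 (y(h, B) = -9 - 10*(-5) = -9 + 50 = 41)
y(D, -117) - 1*45047 = 41 - 1*45047 = 41 - 45047 = -45006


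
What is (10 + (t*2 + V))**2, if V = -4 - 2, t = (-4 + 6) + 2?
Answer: 144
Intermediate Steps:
t = 4 (t = 2 + 2 = 4)
V = -6
(10 + (t*2 + V))**2 = (10 + (4*2 - 6))**2 = (10 + (8 - 6))**2 = (10 + 2)**2 = 12**2 = 144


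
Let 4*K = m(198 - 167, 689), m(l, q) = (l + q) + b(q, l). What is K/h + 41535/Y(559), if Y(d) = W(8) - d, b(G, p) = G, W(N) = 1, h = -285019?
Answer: -2630769049/35342356 ≈ -74.437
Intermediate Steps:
m(l, q) = l + 2*q (m(l, q) = (l + q) + q = l + 2*q)
Y(d) = 1 - d
K = 1409/4 (K = ((198 - 167) + 2*689)/4 = (31 + 1378)/4 = (¼)*1409 = 1409/4 ≈ 352.25)
K/h + 41535/Y(559) = (1409/4)/(-285019) + 41535/(1 - 1*559) = (1409/4)*(-1/285019) + 41535/(1 - 559) = -1409/1140076 + 41535/(-558) = -1409/1140076 + 41535*(-1/558) = -1409/1140076 - 4615/62 = -2630769049/35342356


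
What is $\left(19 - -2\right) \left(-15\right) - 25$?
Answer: $-340$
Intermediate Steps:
$\left(19 - -2\right) \left(-15\right) - 25 = \left(19 + 2\right) \left(-15\right) - 25 = 21 \left(-15\right) - 25 = -315 - 25 = -340$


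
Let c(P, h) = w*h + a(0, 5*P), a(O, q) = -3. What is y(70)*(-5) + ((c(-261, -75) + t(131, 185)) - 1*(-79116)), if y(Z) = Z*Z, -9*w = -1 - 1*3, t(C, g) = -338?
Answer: 162725/3 ≈ 54242.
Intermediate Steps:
w = 4/9 (w = -(-1 - 1*3)/9 = -(-1 - 3)/9 = -1/9*(-4) = 4/9 ≈ 0.44444)
c(P, h) = -3 + 4*h/9 (c(P, h) = 4*h/9 - 3 = -3 + 4*h/9)
y(Z) = Z**2
y(70)*(-5) + ((c(-261, -75) + t(131, 185)) - 1*(-79116)) = 70**2*(-5) + (((-3 + (4/9)*(-75)) - 338) - 1*(-79116)) = 4900*(-5) + (((-3 - 100/3) - 338) + 79116) = -24500 + ((-109/3 - 338) + 79116) = -24500 + (-1123/3 + 79116) = -24500 + 236225/3 = 162725/3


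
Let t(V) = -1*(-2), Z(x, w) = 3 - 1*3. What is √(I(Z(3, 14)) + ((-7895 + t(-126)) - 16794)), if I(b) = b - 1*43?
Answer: I*√24730 ≈ 157.26*I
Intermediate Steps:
Z(x, w) = 0 (Z(x, w) = 3 - 3 = 0)
I(b) = -43 + b (I(b) = b - 43 = -43 + b)
t(V) = 2
√(I(Z(3, 14)) + ((-7895 + t(-126)) - 16794)) = √((-43 + 0) + ((-7895 + 2) - 16794)) = √(-43 + (-7893 - 16794)) = √(-43 - 24687) = √(-24730) = I*√24730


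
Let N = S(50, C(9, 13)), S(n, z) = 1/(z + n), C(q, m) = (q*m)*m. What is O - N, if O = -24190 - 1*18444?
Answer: -66978015/1571 ≈ -42634.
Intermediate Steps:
C(q, m) = q*m**2 (C(q, m) = (m*q)*m = q*m**2)
S(n, z) = 1/(n + z)
N = 1/1571 (N = 1/(50 + 9*13**2) = 1/(50 + 9*169) = 1/(50 + 1521) = 1/1571 ≈ 0.00063654)
O = -42634 (O = -24190 - 18444 = -42634)
O - N = -42634 - 1*1/1571 = -42634 - 1/1571 = -66978015/1571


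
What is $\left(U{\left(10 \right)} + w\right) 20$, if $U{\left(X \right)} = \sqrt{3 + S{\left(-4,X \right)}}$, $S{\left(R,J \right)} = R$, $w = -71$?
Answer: $-1420 + 20 i \approx -1420.0 + 20.0 i$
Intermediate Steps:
$U{\left(X \right)} = i$ ($U{\left(X \right)} = \sqrt{3 - 4} = \sqrt{-1} = i$)
$\left(U{\left(10 \right)} + w\right) 20 = \left(i - 71\right) 20 = \left(-71 + i\right) 20 = -1420 + 20 i$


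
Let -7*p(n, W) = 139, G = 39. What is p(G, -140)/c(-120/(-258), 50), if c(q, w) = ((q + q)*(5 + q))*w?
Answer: -257011/3290000 ≈ -0.078119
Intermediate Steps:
p(n, W) = -139/7 (p(n, W) = -1/7*139 = -139/7)
c(q, w) = 2*q*w*(5 + q) (c(q, w) = ((2*q)*(5 + q))*w = (2*q*(5 + q))*w = 2*q*w*(5 + q))
p(G, -140)/c(-120/(-258), 50) = -139*43/(2000*(5 - 120/(-258)))/7 = -139*43/(2000*(5 - 120*(-1/258)))/7 = -139*43/(2000*(5 + 20/43))/7 = -139/(7*(2*(20/43)*50*(235/43))) = -139/(7*470000/1849) = -139/7*1849/470000 = -257011/3290000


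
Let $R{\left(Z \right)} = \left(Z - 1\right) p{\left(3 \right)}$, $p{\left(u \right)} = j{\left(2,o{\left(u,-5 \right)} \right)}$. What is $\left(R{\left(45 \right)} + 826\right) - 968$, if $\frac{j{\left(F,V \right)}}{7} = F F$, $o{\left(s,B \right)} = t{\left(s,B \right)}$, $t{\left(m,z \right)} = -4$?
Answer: $1090$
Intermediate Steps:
$o{\left(s,B \right)} = -4$
$j{\left(F,V \right)} = 7 F^{2}$ ($j{\left(F,V \right)} = 7 F F = 7 F^{2}$)
$p{\left(u \right)} = 28$ ($p{\left(u \right)} = 7 \cdot 2^{2} = 7 \cdot 4 = 28$)
$R{\left(Z \right)} = -28 + 28 Z$ ($R{\left(Z \right)} = \left(Z - 1\right) 28 = \left(-1 + Z\right) 28 = -28 + 28 Z$)
$\left(R{\left(45 \right)} + 826\right) - 968 = \left(\left(-28 + 28 \cdot 45\right) + 826\right) - 968 = \left(\left(-28 + 1260\right) + 826\right) - 968 = \left(1232 + 826\right) - 968 = 2058 - 968 = 1090$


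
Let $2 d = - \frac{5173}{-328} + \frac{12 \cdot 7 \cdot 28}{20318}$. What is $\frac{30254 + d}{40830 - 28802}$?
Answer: $\frac{201674791451}{80158248512} \approx 2.516$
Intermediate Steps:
$d = \frac{52938235}{6664304}$ ($d = \frac{- \frac{5173}{-328} + \frac{12 \cdot 7 \cdot 28}{20318}}{2} = \frac{\left(-5173\right) \left(- \frac{1}{328}\right) + 84 \cdot 28 \cdot \frac{1}{20318}}{2} = \frac{\frac{5173}{328} + 2352 \cdot \frac{1}{20318}}{2} = \frac{\frac{5173}{328} + \frac{1176}{10159}}{2} = \frac{1}{2} \cdot \frac{52938235}{3332152} = \frac{52938235}{6664304} \approx 7.9436$)
$\frac{30254 + d}{40830 - 28802} = \frac{30254 + \frac{52938235}{6664304}}{40830 - 28802} = \frac{201674791451}{6664304 \cdot 12028} = \frac{201674791451}{6664304} \cdot \frac{1}{12028} = \frac{201674791451}{80158248512}$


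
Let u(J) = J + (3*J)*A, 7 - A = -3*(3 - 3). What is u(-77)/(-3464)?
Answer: 847/1732 ≈ 0.48903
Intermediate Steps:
A = 7 (A = 7 - (-3)*(3 - 3) = 7 - (-3)*0 = 7 - 1*0 = 7 + 0 = 7)
u(J) = 22*J (u(J) = J + (3*J)*7 = J + 21*J = 22*J)
u(-77)/(-3464) = (22*(-77))/(-3464) = -1694*(-1/3464) = 847/1732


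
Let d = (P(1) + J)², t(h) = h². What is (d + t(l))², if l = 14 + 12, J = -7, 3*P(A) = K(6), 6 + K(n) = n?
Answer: 525625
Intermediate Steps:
K(n) = -6 + n
P(A) = 0 (P(A) = (-6 + 6)/3 = (⅓)*0 = 0)
l = 26
d = 49 (d = (0 - 7)² = (-7)² = 49)
(d + t(l))² = (49 + 26²)² = (49 + 676)² = 725² = 525625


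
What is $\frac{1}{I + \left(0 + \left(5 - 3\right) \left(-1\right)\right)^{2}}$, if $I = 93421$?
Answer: $\frac{1}{93425} \approx 1.0704 \cdot 10^{-5}$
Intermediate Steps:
$\frac{1}{I + \left(0 + \left(5 - 3\right) \left(-1\right)\right)^{2}} = \frac{1}{93421 + \left(0 + \left(5 - 3\right) \left(-1\right)\right)^{2}} = \frac{1}{93421 + \left(0 + 2 \left(-1\right)\right)^{2}} = \frac{1}{93421 + \left(0 - 2\right)^{2}} = \frac{1}{93421 + \left(-2\right)^{2}} = \frac{1}{93421 + 4} = \frac{1}{93425}$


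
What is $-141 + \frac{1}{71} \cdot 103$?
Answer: $- \frac{9908}{71} \approx -139.55$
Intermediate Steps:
$-141 + \frac{1}{71} \cdot 103 = -141 + \frac{103}{71} = - \frac{9908}{71}$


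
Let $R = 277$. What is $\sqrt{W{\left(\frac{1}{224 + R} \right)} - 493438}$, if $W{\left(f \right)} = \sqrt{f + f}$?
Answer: $\frac{\sqrt{-123853431438 + 501 \sqrt{1002}}}{501} \approx 702.45 i$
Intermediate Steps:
$W{\left(f \right)} = \sqrt{2} \sqrt{f}$ ($W{\left(f \right)} = \sqrt{2 f} = \sqrt{2} \sqrt{f}$)
$\sqrt{W{\left(\frac{1}{224 + R} \right)} - 493438} = \sqrt{\sqrt{2} \sqrt{\frac{1}{224 + 277}} - 493438} = \sqrt{\sqrt{2} \sqrt{\frac{1}{501}} - 493438} = \sqrt{\frac{\sqrt{2}}{\sqrt{501}} - 493438} = \sqrt{\sqrt{2} \frac{\sqrt{501}}{501} - 493438} = \sqrt{\frac{\sqrt{1002}}{501} - 493438} = \sqrt{-493438 + \frac{\sqrt{1002}}{501}}$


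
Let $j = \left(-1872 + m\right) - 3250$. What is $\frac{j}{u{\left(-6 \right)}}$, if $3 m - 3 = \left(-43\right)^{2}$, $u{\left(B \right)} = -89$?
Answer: $\frac{13514}{267} \approx 50.614$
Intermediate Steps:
$m = \frac{1852}{3}$ ($m = 1 + \frac{\left(-43\right)^{2}}{3} = 1 + \frac{1}{3} \cdot 1849 = 1 + \frac{1849}{3} = \frac{1852}{3} \approx 617.33$)
$j = - \frac{13514}{3}$ ($j = \left(-1872 + \frac{1852}{3}\right) - 3250 = - \frac{3764}{3} - 3250 = - \frac{13514}{3} \approx -4504.7$)
$\frac{j}{u{\left(-6 \right)}} = - \frac{13514}{3 \left(-89\right)} = \left(- \frac{13514}{3}\right) \left(- \frac{1}{89}\right) = \frac{13514}{267}$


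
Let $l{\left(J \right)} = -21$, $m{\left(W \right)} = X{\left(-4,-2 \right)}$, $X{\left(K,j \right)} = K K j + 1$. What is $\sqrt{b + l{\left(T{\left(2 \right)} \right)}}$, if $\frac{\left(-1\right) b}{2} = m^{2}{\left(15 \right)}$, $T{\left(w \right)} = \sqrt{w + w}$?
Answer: $i \sqrt{1943} \approx 44.079 i$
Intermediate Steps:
$T{\left(w \right)} = \sqrt{2} \sqrt{w}$ ($T{\left(w \right)} = \sqrt{2 w} = \sqrt{2} \sqrt{w}$)
$X{\left(K,j \right)} = 1 + j K^{2}$ ($X{\left(K,j \right)} = K^{2} j + 1 = j K^{2} + 1 = 1 + j K^{2}$)
$m{\left(W \right)} = -31$ ($m{\left(W \right)} = 1 - 2 \left(-4\right)^{2} = 1 - 32 = -31$)
$b = -1922$ ($b = - 2 \left(-31\right)^{2} = \left(-2\right) 961 = -1922$)
$\sqrt{b + l{\left(T{\left(2 \right)} \right)}} = \sqrt{-1922 - 21} = \sqrt{-1943} = i \sqrt{1943}$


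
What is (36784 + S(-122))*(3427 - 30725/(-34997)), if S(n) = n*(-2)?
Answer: 4442080460432/34997 ≈ 1.2693e+8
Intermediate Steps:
S(n) = -2*n
(36784 + S(-122))*(3427 - 30725/(-34997)) = (36784 - 2*(-122))*(3427 - 30725/(-34997)) = (36784 + 244)*(3427 - 30725*(-1/34997)) = 37028*(3427 + 30725/34997) = 37028*(119965444/34997) = 4442080460432/34997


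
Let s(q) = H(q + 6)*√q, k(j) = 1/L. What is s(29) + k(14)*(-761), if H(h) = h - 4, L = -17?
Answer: 761/17 + 31*√29 ≈ 211.70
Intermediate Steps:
k(j) = -1/17 (k(j) = 1/(-17) = -1/17)
H(h) = -4 + h
s(q) = √q*(2 + q) (s(q) = (-4 + (q + 6))*√q = (-4 + (6 + q))*√q = (2 + q)*√q = √q*(2 + q))
s(29) + k(14)*(-761) = √29*(2 + 29) - 1/17*(-761) = √29*31 + 761/17 = 31*√29 + 761/17 = 761/17 + 31*√29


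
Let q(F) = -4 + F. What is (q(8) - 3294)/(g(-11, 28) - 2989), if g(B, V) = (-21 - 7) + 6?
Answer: 3290/3011 ≈ 1.0927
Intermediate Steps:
g(B, V) = -22 (g(B, V) = -28 + 6 = -22)
(q(8) - 3294)/(g(-11, 28) - 2989) = ((-4 + 8) - 3294)/(-22 - 2989) = (4 - 3294)/(-3011) = -3290*(-1/3011) = 3290/3011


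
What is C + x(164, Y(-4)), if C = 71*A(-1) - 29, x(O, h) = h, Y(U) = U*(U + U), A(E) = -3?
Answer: -210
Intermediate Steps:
Y(U) = 2*U² (Y(U) = U*(2*U) = 2*U²)
C = -242 (C = 71*(-3) - 29 = -213 - 29 = -242)
C + x(164, Y(-4)) = -242 + 2*(-4)² = -242 + 2*16 = -242 + 32 = -210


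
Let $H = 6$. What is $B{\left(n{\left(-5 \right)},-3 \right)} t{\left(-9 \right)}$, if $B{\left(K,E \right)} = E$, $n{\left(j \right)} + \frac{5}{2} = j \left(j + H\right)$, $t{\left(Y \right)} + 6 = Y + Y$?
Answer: $72$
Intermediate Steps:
$t{\left(Y \right)} = -6 + 2 Y$ ($t{\left(Y \right)} = -6 + \left(Y + Y\right) = -6 + 2 Y$)
$n{\left(j \right)} = - \frac{5}{2} + j \left(6 + j\right)$ ($n{\left(j \right)} = - \frac{5}{2} + j \left(j + 6\right) = - \frac{5}{2} + j \left(6 + j\right)$)
$B{\left(n{\left(-5 \right)},-3 \right)} t{\left(-9 \right)} = - 3 \left(-6 + 2 \left(-9\right)\right) = - 3 \left(-6 - 18\right) = \left(-3\right) \left(-24\right) = 72$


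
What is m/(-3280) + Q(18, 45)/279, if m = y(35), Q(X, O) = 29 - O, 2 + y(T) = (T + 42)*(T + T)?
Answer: -388933/228780 ≈ -1.7000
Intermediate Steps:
y(T) = -2 + 2*T*(42 + T) (y(T) = -2 + (T + 42)*(T + T) = -2 + (42 + T)*(2*T) = -2 + 2*T*(42 + T))
m = 5388 (m = -2 + 2*35**2 + 84*35 = -2 + 2*1225 + 2940 = -2 + 2450 + 2940 = 5388)
m/(-3280) + Q(18, 45)/279 = 5388/(-3280) + (29 - 1*45)/279 = 5388*(-1/3280) + (29 - 45)*(1/279) = -1347/820 - 16*1/279 = -1347/820 - 16/279 = -388933/228780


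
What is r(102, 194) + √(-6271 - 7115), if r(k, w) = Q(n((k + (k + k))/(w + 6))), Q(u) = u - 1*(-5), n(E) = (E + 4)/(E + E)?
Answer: 2083/306 + I*√13386 ≈ 6.8072 + 115.7*I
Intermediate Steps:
n(E) = (4 + E)/(2*E) (n(E) = (4 + E)/((2*E)) = (4 + E)*(1/(2*E)) = (4 + E)/(2*E))
Q(u) = 5 + u (Q(u) = u + 5 = 5 + u)
r(k, w) = 5 + (4 + 3*k/(6 + w))*(6 + w)/(6*k) (r(k, w) = 5 + (4 + (k + (k + k))/(w + 6))/(2*(((k + (k + k))/(w + 6)))) = 5 + (4 + (k + 2*k)/(6 + w))/(2*(((k + 2*k)/(6 + w)))) = 5 + (4 + (3*k)/(6 + w))/(2*(((3*k)/(6 + w)))) = 5 + (4 + 3*k/(6 + w))/(2*((3*k/(6 + w)))) = 5 + ((6 + w)/(3*k))*(4 + 3*k/(6 + w))/2 = 5 + (4 + 3*k/(6 + w))*(6 + w)/(6*k))
r(102, 194) + √(-6271 - 7115) = (⅙)*(24 + 4*194 + 33*102)/102 + √(-6271 - 7115) = (⅙)*(1/102)*(24 + 776 + 3366) + √(-13386) = (⅙)*(1/102)*4166 + I*√13386 = 2083/306 + I*√13386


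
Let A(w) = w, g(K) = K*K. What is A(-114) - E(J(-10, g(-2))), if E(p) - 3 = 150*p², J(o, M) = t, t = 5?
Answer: -3867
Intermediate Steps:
g(K) = K²
J(o, M) = 5
E(p) = 3 + 150*p²
A(-114) - E(J(-10, g(-2))) = -114 - (3 + 150*5²) = -114 - (3 + 150*25) = -114 - (3 + 3750) = -114 - 1*3753 = -114 - 3753 = -3867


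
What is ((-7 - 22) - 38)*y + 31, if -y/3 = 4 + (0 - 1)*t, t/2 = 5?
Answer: -1175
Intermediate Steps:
t = 10 (t = 2*5 = 10)
y = 18 (y = -3*(4 + (0 - 1)*10) = -3*(4 - 1*10) = -3*(4 - 10) = -3*(-6) = 18)
((-7 - 22) - 38)*y + 31 = ((-7 - 22) - 38)*18 + 31 = (-29 - 38)*18 + 31 = -67*18 + 31 = -1206 + 31 = -1175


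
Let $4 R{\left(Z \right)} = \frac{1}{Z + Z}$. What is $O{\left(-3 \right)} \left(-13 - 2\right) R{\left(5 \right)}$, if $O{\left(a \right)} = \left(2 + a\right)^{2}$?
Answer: $- \frac{3}{8} \approx -0.375$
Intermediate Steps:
$R{\left(Z \right)} = \frac{1}{8 Z}$ ($R{\left(Z \right)} = \frac{1}{4 \left(Z + Z\right)} = \frac{1}{4 \cdot 2 Z} = \frac{\frac{1}{2} \frac{1}{Z}}{4} = \frac{1}{8 Z}$)
$O{\left(-3 \right)} \left(-13 - 2\right) R{\left(5 \right)} = \left(2 - 3\right)^{2} \left(-13 - 2\right) \frac{1}{8 \cdot 5} = \left(-1\right)^{2} \left(-15\right) \frac{1}{8} \cdot \frac{1}{5} = 1 \left(-15\right) \frac{1}{40} = \left(-15\right) \frac{1}{40} = - \frac{3}{8}$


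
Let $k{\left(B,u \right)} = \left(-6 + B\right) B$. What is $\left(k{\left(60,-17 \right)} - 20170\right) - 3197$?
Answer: $-20127$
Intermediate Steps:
$k{\left(B,u \right)} = B \left(-6 + B\right)$
$\left(k{\left(60,-17 \right)} - 20170\right) - 3197 = \left(60 \left(-6 + 60\right) - 20170\right) - 3197 = \left(60 \cdot 54 - 20170\right) - 3197 = \left(3240 - 20170\right) - 3197 = -16930 - 3197 = -20127$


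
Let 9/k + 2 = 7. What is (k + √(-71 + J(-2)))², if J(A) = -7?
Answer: -1869/25 + 18*I*√78/5 ≈ -74.76 + 31.794*I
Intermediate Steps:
k = 9/5 (k = 9/(-2 + 7) = 9/5 ≈ 1.8000)
(k + √(-71 + J(-2)))² = (9/5 + √(-71 - 7))² = (9/5 + √(-78))² = (9/5 + I*√78)²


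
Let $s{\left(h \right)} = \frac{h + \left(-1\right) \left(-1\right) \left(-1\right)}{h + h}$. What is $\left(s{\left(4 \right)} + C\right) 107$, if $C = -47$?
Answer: $- \frac{39911}{8} \approx -4988.9$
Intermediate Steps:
$s{\left(h \right)} = \frac{-1 + h}{2 h}$ ($s{\left(h \right)} = \frac{h + 1 \left(-1\right)}{2 h} = \left(h - 1\right) \frac{1}{2 h} = \left(-1 + h\right) \frac{1}{2 h} = \frac{-1 + h}{2 h}$)
$\left(s{\left(4 \right)} + C\right) 107 = \left(\frac{-1 + 4}{2 \cdot 4} - 47\right) 107 = \left(\frac{1}{2} \cdot \frac{1}{4} \cdot 3 - 47\right) 107 = \left(\frac{3}{8} - 47\right) 107 = \left(- \frac{373}{8}\right) 107 = - \frac{39911}{8}$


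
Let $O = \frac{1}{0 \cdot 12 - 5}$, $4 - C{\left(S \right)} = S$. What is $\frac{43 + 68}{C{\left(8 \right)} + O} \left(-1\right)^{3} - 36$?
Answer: $- \frac{67}{7} \approx -9.5714$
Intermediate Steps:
$C{\left(S \right)} = 4 - S$
$O = - \frac{1}{5}$ ($O = \frac{1}{0 - 5} = \frac{1}{-5} = - \frac{1}{5} \approx -0.2$)
$\frac{43 + 68}{C{\left(8 \right)} + O} \left(-1\right)^{3} - 36 = \frac{43 + 68}{\left(4 - 8\right) - \frac{1}{5}} \left(-1\right)^{3} - 36 = \frac{111}{\left(4 - 8\right) - \frac{1}{5}} \left(-1\right) - 36 = \frac{111}{-4 - \frac{1}{5}} \left(-1\right) - 36 = \frac{111}{- \frac{21}{5}} \left(-1\right) - 36 = 111 \left(- \frac{5}{21}\right) \left(-1\right) - 36 = \left(- \frac{185}{7}\right) \left(-1\right) - 36 = \frac{185}{7} - 36 = - \frac{67}{7}$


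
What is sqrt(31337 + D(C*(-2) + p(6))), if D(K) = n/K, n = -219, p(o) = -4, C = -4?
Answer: sqrt(125129)/2 ≈ 176.87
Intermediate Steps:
D(K) = -219/K
sqrt(31337 + D(C*(-2) + p(6))) = sqrt(31337 - 219/(-4*(-2) - 4)) = sqrt(31337 - 219/(8 - 4)) = sqrt(31337 - 219/4) = sqrt(125129/4) = sqrt(125129)/2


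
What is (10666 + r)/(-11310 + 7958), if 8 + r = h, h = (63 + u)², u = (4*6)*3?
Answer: -28883/3352 ≈ -8.6167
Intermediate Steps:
u = 72 (u = 24*3 = 72)
h = 18225 (h = (63 + 72)² = 135² = 18225)
r = 18217 (r = -8 + 18225 = 18217)
(10666 + r)/(-11310 + 7958) = (10666 + 18217)/(-11310 + 7958) = 28883/(-3352) = 28883*(-1/3352) = -28883/3352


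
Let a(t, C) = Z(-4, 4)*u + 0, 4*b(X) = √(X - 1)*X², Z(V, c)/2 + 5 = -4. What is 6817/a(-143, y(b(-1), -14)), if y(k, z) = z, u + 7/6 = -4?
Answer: 6817/93 ≈ 73.301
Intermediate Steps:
u = -31/6 (u = -7/6 - 4 = -31/6 ≈ -5.1667)
Z(V, c) = -18 (Z(V, c) = -10 + 2*(-4) = -10 - 8 = -18)
b(X) = X²*√(-1 + X)/4 (b(X) = (√(X - 1)*X²)/4 = (√(-1 + X)*X²)/4 = (X²*√(-1 + X))/4 = X²*√(-1 + X)/4)
a(t, C) = 93 (a(t, C) = -18*(-31/6) + 0 = 93 + 0 = 93)
6817/a(-143, y(b(-1), -14)) = 6817/93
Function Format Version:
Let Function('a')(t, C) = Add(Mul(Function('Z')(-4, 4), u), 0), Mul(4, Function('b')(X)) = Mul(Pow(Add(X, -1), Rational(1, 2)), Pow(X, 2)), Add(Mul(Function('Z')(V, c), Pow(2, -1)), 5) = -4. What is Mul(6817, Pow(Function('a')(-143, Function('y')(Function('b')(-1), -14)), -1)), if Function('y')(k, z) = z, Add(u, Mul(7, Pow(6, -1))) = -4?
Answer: Rational(6817, 93) ≈ 73.301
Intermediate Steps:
u = Rational(-31, 6) (u = Add(Rational(-7, 6), -4) = Rational(-31, 6) ≈ -5.1667)
Function('Z')(V, c) = -18 (Function('Z')(V, c) = Add(-10, Mul(2, -4)) = Add(-10, -8) = -18)
Function('b')(X) = Mul(Rational(1, 4), Pow(X, 2), Pow(Add(-1, X), Rational(1, 2))) (Function('b')(X) = Mul(Rational(1, 4), Mul(Pow(Add(X, -1), Rational(1, 2)), Pow(X, 2))) = Mul(Rational(1, 4), Mul(Pow(Add(-1, X), Rational(1, 2)), Pow(X, 2))) = Mul(Rational(1, 4), Mul(Pow(X, 2), Pow(Add(-1, X), Rational(1, 2)))) = Mul(Rational(1, 4), Pow(X, 2), Pow(Add(-1, X), Rational(1, 2))))
Function('a')(t, C) = 93 (Function('a')(t, C) = Add(Mul(-18, Rational(-31, 6)), 0) = Add(93, 0) = 93)
Mul(6817, Pow(Function('a')(-143, Function('y')(Function('b')(-1), -14)), -1)) = Mul(6817, Pow(93, -1)) = Mul(6817, Rational(1, 93)) = Rational(6817, 93)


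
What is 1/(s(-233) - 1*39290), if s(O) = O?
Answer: -1/39523 ≈ -2.5302e-5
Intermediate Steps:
1/(s(-233) - 1*39290) = 1/(-233 - 1*39290) = 1/(-233 - 39290) = 1/(-39523) = -1/39523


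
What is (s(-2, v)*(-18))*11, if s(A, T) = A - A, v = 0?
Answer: 0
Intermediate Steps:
s(A, T) = 0
(s(-2, v)*(-18))*11 = (0*(-18))*11 = 0*11 = 0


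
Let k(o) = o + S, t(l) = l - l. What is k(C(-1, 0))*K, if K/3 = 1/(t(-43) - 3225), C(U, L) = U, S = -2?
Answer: 3/1075 ≈ 0.0027907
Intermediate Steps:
t(l) = 0
k(o) = -2 + o (k(o) = o - 2 = -2 + o)
K = -1/1075 (K = 3/(0 - 3225) = 3/(-3225) = 3*(-1/3225) = -1/1075 ≈ -0.00093023)
k(C(-1, 0))*K = (-2 - 1)*(-1/1075) = -3*(-1/1075) = 3/1075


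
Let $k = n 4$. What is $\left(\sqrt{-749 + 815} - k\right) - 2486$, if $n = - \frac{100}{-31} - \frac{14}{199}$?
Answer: $- \frac{15413998}{6169} + \sqrt{66} \approx -2490.5$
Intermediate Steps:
$n = \frac{19466}{6169}$ ($n = \left(-100\right) \left(- \frac{1}{31}\right) - \frac{14}{199} = \frac{100}{31} - \frac{14}{199} = \frac{19466}{6169} \approx 3.1555$)
$k = \frac{77864}{6169}$ ($k = \frac{19466}{6169} \cdot 4 = \frac{77864}{6169} \approx 12.622$)
$\left(\sqrt{-749 + 815} - k\right) - 2486 = \left(\sqrt{-749 + 815} - \frac{77864}{6169}\right) - 2486 = \left(\sqrt{66} - \frac{77864}{6169}\right) - 2486 = \left(- \frac{77864}{6169} + \sqrt{66}\right) - 2486 = - \frac{15413998}{6169} + \sqrt{66}$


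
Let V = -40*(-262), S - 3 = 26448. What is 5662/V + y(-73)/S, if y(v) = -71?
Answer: 74510741/138603240 ≈ 0.53758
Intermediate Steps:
S = 26451 (S = 3 + 26448 = 26451)
V = 10480
5662/V + y(-73)/S = 5662/10480 - 71/26451 = 5662*(1/10480) - 71*1/26451 = 2831/5240 - 71/26451 = 74510741/138603240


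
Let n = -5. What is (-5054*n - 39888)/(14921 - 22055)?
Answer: 7309/3567 ≈ 2.0491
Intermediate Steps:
(-5054*n - 39888)/(14921 - 22055) = (-5054*(-5) - 39888)/(14921 - 22055) = (25270 - 39888)/(-7134) = -14618*(-1/7134) = 7309/3567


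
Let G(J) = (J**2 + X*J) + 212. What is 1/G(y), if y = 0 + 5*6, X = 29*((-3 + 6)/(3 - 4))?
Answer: -1/1498 ≈ -0.00066756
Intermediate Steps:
X = -87 (X = 29*(3/(-1)) = 29*(3*(-1)) = 29*(-3) = -87)
y = 30 (y = 0 + 30 = 30)
G(J) = 212 + J**2 - 87*J (G(J) = (J**2 - 87*J) + 212 = 212 + J**2 - 87*J)
1/G(y) = 1/(212 + 30**2 - 87*30) = 1/(212 + 900 - 2610) = 1/(-1498) = -1/1498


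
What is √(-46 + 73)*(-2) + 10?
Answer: 10 - 6*√3 ≈ -0.39230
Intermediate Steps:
√(-46 + 73)*(-2) + 10 = √27*(-2) + 10 = (3*√3)*(-2) + 10 = -6*√3 + 10 = 10 - 6*√3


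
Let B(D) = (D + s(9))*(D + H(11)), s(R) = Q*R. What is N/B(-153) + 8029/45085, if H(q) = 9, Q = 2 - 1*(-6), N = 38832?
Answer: 38424812/10955655 ≈ 3.5073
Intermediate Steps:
Q = 8 (Q = 2 + 6 = 8)
s(R) = 8*R
B(D) = (9 + D)*(72 + D) (B(D) = (D + 8*9)*(D + 9) = (D + 72)*(9 + D) = (72 + D)*(9 + D) = (9 + D)*(72 + D))
N/B(-153) + 8029/45085 = 38832/(648 + (-153)**2 + 81*(-153)) + 8029/45085 = 38832/(648 + 23409 - 12393) + 8029*(1/45085) = 38832/11664 + 8029/45085 = 38832*(1/11664) + 8029/45085 = 809/243 + 8029/45085 = 38424812/10955655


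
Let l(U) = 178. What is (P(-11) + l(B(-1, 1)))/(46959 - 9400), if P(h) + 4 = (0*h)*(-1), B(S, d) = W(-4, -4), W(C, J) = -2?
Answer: 174/37559 ≈ 0.0046327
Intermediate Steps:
B(S, d) = -2
P(h) = -4 (P(h) = -4 + (0*h)*(-1) = -4 + 0*(-1) = -4 + 0 = -4)
(P(-11) + l(B(-1, 1)))/(46959 - 9400) = (-4 + 178)/(46959 - 9400) = 174/37559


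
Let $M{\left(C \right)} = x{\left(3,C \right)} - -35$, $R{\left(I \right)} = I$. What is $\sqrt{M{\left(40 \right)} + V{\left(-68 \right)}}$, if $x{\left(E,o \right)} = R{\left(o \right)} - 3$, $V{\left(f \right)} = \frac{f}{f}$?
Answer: $\sqrt{73} \approx 8.544$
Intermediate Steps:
$V{\left(f \right)} = 1$
$x{\left(E,o \right)} = -3 + o$ ($x{\left(E,o \right)} = o - 3 = -3 + o$)
$M{\left(C \right)} = 32 + C$ ($M{\left(C \right)} = \left(-3 + C\right) - -35 = \left(-3 + C\right) + 35 = 32 + C$)
$\sqrt{M{\left(40 \right)} + V{\left(-68 \right)}} = \sqrt{\left(32 + 40\right) + 1} = \sqrt{72 + 1} = \sqrt{73}$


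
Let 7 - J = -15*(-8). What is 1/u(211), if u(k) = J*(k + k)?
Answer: -1/47686 ≈ -2.0971e-5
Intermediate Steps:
J = -113 (J = 7 - (-15)*(-8) = 7 - 1*120 = 7 - 120 = -113)
u(k) = -226*k (u(k) = -113*(k + k) = -226*k)
1/u(211) = 1/(-226*211) = 1/(-47686) = -1/47686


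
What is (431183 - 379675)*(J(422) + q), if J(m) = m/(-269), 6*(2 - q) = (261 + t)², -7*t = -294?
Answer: -212006284150/269 ≈ -7.8813e+8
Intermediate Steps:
t = 42 (t = -⅐*(-294) = 42)
q = -30599/2 (q = 2 - (261 + 42)²/6 = 2 - ⅙*303² = 2 - ⅙*91809 = 2 - 30603/2 = -30599/2 ≈ -15300.)
J(m) = -m/269 (J(m) = m*(-1/269) = -m/269)
(431183 - 379675)*(J(422) + q) = (431183 - 379675)*(-1/269*422 - 30599/2) = 51508*(-422/269 - 30599/2) = 51508*(-8231975/538) = -212006284150/269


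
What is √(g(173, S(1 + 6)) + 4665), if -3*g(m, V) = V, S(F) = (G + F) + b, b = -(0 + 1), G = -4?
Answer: √41979/3 ≈ 68.296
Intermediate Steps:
b = -1 (b = -1*1 = -1)
S(F) = -5 + F (S(F) = (-4 + F) - 1 = -5 + F)
g(m, V) = -V/3
√(g(173, S(1 + 6)) + 4665) = √(-(-5 + (1 + 6))/3 + 4665) = √(-(-5 + 7)/3 + 4665) = √(-⅓*2 + 4665) = √(-⅔ + 4665) = √(13993/3) = √41979/3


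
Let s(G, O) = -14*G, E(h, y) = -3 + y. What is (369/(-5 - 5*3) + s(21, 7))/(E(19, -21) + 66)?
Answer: -2083/280 ≈ -7.4393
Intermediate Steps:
(369/(-5 - 5*3) + s(21, 7))/(E(19, -21) + 66) = (369/(-5 - 5*3) - 14*21)/((-3 - 21) + 66) = (369/(-5 - 15) - 294)/(-24 + 66) = (369/(-20) - 294)/42 = (369*(-1/20) - 294)*(1/42) = (-369/20 - 294)*(1/42) = -6249/20*1/42 = -2083/280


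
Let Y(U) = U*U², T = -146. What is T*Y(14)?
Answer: -400624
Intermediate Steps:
Y(U) = U³
T*Y(14) = -146*14³ = -146*2744 = -400624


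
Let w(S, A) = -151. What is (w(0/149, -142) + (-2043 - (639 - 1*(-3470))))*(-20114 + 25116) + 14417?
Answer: -31513189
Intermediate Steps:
(w(0/149, -142) + (-2043 - (639 - 1*(-3470))))*(-20114 + 25116) + 14417 = (-151 + (-2043 - (639 - 1*(-3470))))*(-20114 + 25116) + 14417 = (-151 + (-2043 - (639 + 3470)))*5002 + 14417 = (-151 + (-2043 - 1*4109))*5002 + 14417 = (-151 + (-2043 - 4109))*5002 + 14417 = (-151 - 6152)*5002 + 14417 = -6303*5002 + 14417 = -31527606 + 14417 = -31513189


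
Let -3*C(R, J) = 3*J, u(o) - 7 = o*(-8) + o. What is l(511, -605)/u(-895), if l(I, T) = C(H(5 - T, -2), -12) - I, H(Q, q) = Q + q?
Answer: -499/6272 ≈ -0.079560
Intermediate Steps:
u(o) = 7 - 7*o (u(o) = 7 + (o*(-8) + o) = 7 + (-8*o + o) = 7 - 7*o)
C(R, J) = -J
l(I, T) = 12 - I (l(I, T) = -1*(-12) - I = 12 - I)
l(511, -605)/u(-895) = (12 - 1*511)/(7 - 7*(-895)) = (12 - 511)/(7 + 6265) = -499/6272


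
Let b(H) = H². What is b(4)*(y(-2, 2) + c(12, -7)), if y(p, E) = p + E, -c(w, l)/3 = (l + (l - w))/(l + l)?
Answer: -624/7 ≈ -89.143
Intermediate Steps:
c(w, l) = -3*(-w + 2*l)/(2*l) (c(w, l) = -3*(l + (l - w))/(l + l) = -3*(-w + 2*l)/(2*l))
y(p, E) = E + p
b(4)*(y(-2, 2) + c(12, -7)) = 4²*((2 - 2) + (-3 + (3/2)*12/(-7))) = 16*(0 + (-3 + (3/2)*12*(-⅐))) = 16*(0 + (-3 - 18/7)) = 16*(0 - 39/7) = 16*(-39/7) = -624/7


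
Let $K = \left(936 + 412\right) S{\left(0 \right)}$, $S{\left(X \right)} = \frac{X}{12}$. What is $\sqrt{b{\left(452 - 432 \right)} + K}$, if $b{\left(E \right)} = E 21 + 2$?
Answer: $\sqrt{422} \approx 20.543$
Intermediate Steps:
$S{\left(X \right)} = \frac{X}{12}$ ($S{\left(X \right)} = X \frac{1}{12} = \frac{X}{12}$)
$K = 0$ ($K = \left(936 + 412\right) \frac{1}{12} \cdot 0 = 1348 \cdot 0 = 0$)
$b{\left(E \right)} = 2 + 21 E$ ($b{\left(E \right)} = 21 E + 2 = 2 + 21 E$)
$\sqrt{b{\left(452 - 432 \right)} + K} = \sqrt{\left(2 + 21 \left(452 - 432\right)\right) + 0} = \sqrt{\left(2 + 21 \cdot 20\right) + 0} = \sqrt{\left(2 + 420\right) + 0} = \sqrt{422 + 0} = \sqrt{422}$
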